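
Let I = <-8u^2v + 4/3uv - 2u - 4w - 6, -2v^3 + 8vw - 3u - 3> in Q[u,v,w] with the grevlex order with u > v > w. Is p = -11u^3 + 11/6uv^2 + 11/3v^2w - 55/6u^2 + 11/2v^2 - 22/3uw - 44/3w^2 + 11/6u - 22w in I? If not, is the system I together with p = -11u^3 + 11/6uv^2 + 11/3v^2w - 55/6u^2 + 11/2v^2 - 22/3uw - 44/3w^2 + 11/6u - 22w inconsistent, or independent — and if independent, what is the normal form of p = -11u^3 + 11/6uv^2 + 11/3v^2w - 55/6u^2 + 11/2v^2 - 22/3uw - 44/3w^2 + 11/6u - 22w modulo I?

-11u^3 + 11/6uv^2 + 11/3v^2w - 55/6u^2 + 11/2v^2 - 22/3uw - 44/3w^2 + 11/6u - 22w lies in I (it reduces to 0).

First compute the reduced Gröbner basis of I by Buchberger's algorithm.
f_1 = -8u^2v + 4/3uv - 2u - 4w - 6, LT = u^2v.
f_2 = -2v^3 + 8vw - 3u - 3, LT = v^3.

S(f_1,f_2): lcm = u^2v^3. S = -1/6uv^3 + 4u^2vw - 3/2u^3 + 1/4uv^2 + 1/2v^2w - 3/2u^2 + 3/4v^2.
  leading term uv^3: subtract (1/12u)·f_2 from -1/6uv^3 + 4u^2vw - 3/2u^3 + 1/4uv^2 + 1/2v^2w - 3/2u^2 + 3/4v^2 → 4u^2vw - 3/2u^3 + 1/4uv^2 - 2/3uvw + 1/2v^2w - 5/4u^2 + 3/4v^2 + 1/4u
  leading term u^2vw: subtract (-1/2w)·f_1 from 4u^2vw - 3/2u^3 + 1/4uv^2 - 2/3uvw + 1/2v^2w - 5/4u^2 + 3/4v^2 + 1/4u → -3/2u^3 + 1/4uv^2 + 1/2v^2w - 5/4u^2 + 3/4v^2 - uw - 2w^2 + 1/4u - 3w
  leading term u^3: no divisor's leading term divides it; move -3/2u^3 to the remainder.
  leading term uv^2: no divisor's leading term divides it; move 1/4uv^2 to the remainder.
  leading term v^2w: no divisor's leading term divides it; move 1/2v^2w to the remainder.
  leading term u^2: no divisor's leading term divides it; move -5/4u^2 to the remainder.
  leading term v^2: no divisor's leading term divides it; move 3/4v^2 to the remainder.
  leading term uw: no divisor's leading term divides it; move -uw to the remainder.
  leading term w^2: no divisor's leading term divides it; move -2w^2 to the remainder.
  leading term u: no divisor's leading term divides it; move 1/4u to the remainder.
  leading term w: no divisor's leading term divides it; move -3w to the remainder.
  remainder -3/2u^3 + 1/4uv^2 + 1/2v^2w - 5/4u^2 + 3/4v^2 - uw - 2w^2 + 1/4u - 3w ≠ 0; add h_3 = -3/2u^3 + 1/4uv^2 + 1/2v^2w - 5/4u^2 + 3/4v^2 - uw - 2w^2 + 1/4u - 3w to the basis.

The other S-polynomials (S(f_1,h_3), S(f_2,h_3)) all reduce to 0 modulo the current basis, so we have a Gröbner basis.
Inter-reduce: drop elements whose leading term is divisible by another's, tail-reduce, and make monic.
Reduced Gröbner basis: {u^3 - 1/6uv^2 - 1/3v^2w + 5/6u^2 - 1/2v^2 + 2/3uw + 4/3w^2 - 1/6u + 2w, u^2v - 1/6uv + 1/4u + 1/2w + 3/4, v^3 - 4vw + 3/2u + 3/2}.
Label its elements g_1 = u^3 - 1/6uv^2 - 1/3v^2w + 5/6u^2 - 1/2v^2 + 2/3uw + 4/3w^2 - 1/6u + 2w, g_2 = u^2v - 1/6uv + 1/4u + 1/2w + 3/4, g_3 = v^3 - 4vw + 3/2u + 3/2.

Reduce p = -11u^3 + 11/6uv^2 + 11/3v^2w - 55/6u^2 + 11/2v^2 - 22/3uw - 44/3w^2 + 11/6u - 22w modulo G:
  leading term u^3: subtract (-11)·g_1 from -11u^3 + 11/6uv^2 + 11/3v^2w - 55/6u^2 + 11/2v^2 - 22/3uw - 44/3w^2 + 11/6u - 22w → 0
  normal form = 0.
Since the normal form is 0, p ∈ I.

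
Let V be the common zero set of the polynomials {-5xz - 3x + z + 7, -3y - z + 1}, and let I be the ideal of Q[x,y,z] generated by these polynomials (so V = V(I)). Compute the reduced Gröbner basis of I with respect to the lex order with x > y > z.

G = {xz + \tfrac{3}{5}x - \tfrac{1}{5}z - \tfrac{7}{5}, y + \tfrac{1}{3}z - \tfrac{1}{3}}

f_1 = -5xz - 3x + z + 7, LT = xz.
f_2 = -3y - z + 1, LT = y.

The S-polynomials (S(f_1,f_2)) all reduce to 0 modulo the current basis, so we have a Gröbner basis.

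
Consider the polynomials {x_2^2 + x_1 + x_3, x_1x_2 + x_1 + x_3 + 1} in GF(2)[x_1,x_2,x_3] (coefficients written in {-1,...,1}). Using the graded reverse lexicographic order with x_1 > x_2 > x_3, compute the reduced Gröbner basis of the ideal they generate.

G = {x_1^2 + x_1x_3 + x_2x_3 + x_1 + x_2 + x_3 + 1, x_1x_2 + x_1 + x_3 + 1, x_2^2 + x_1 + x_3}

f_1 = x_2^2 + x_1 + x_3, LT = x_2^2.
f_2 = x_1x_2 + x_1 + x_3 + 1, LT = x_1x_2.

S(f_1,f_2): lcm = x_1x_2^2. S = x_1^2 + x_1x_2 + x_1x_3 + x_2x_3 + x_2.
  reduce S modulo (f_1, f_2):
  remainder x_1^2 + x_1x_3 + x_2x_3 + x_1 + x_2 + x_3 + 1 ≠ 0; add g_3 = x_1^2 + x_1x_3 + x_2x_3 + x_1 + x_2 + x_3 + 1 to the basis.

The other S-polynomials (S(f_1,g_3), S(f_2,g_3)) all reduce to 0 modulo the current basis, so we have a Gröbner basis.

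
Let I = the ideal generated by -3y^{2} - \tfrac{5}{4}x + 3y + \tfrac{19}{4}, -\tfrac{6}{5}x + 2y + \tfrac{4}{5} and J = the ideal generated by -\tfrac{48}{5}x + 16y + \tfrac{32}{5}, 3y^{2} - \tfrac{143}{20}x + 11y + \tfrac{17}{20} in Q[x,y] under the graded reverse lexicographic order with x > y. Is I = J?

Yes, the ideals are equal.

Two ideals are equal iff their reduced Gröbner bases coincide (the reduced basis is unique for a fixed ordering).
Buchberger on the first generating set:
f_1 = -3y^{2} - \tfrac{5}{4}x + 3y + \tfrac{19}{4}, LT = y^{2}.
f_2 = -\tfrac{6}{5}x + 2y + \tfrac{4}{5}, LT = x.

The S-polynomials (S(f_1,f_2)) all reduce to 0 modulo the current basis, so we have a Gröbner basis.
Inter-reduce: drop elements whose leading term is divisible by another's, tail-reduce, and make monic.
Reduced Gröbner basis: {y^{2} - \tfrac{11}{36}y - \tfrac{47}{36}, x - \tfrac{5}{3}y - \tfrac{2}{3}}.

Buchberger on the second generating set:
h_1 = -\tfrac{48}{5}x + 16y + \tfrac{32}{5}, LT = x.
h_2 = 3y^{2} - \tfrac{143}{20}x + 11y + \tfrac{17}{20}, LT = y^{2}.

The S-polynomials (S(h_1,h_2)) all reduce to 0 modulo the current basis, so we have a Gröbner basis.
Inter-reduce: drop elements whose leading term is divisible by another's, tail-reduce, and make monic.
Reduced Gröbner basis: {y^{2} - \tfrac{11}{36}y - \tfrac{47}{36}, x - \tfrac{5}{3}y - \tfrac{2}{3}}.

The two bases agree; hence the ideals are identical.
The choice of monomial ordering does not affect the verdict — as long as both bases are computed under the same ordering, their equality decides ideal equality.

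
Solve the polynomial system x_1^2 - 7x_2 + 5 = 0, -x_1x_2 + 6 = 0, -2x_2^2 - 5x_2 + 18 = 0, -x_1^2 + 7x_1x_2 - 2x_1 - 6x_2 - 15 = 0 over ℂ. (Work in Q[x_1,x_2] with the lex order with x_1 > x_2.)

Compute a lex Gröbner basis by Buchberger's algorithm.
f_1 = x_1^2 - 7x_2 + 5, LT = x_1^2.
f_2 = -x_1x_2 + 6, LT = x_1x_2.
f_3 = -2x_2^2 - 5x_2 + 18, LT = x_2^2.
f_4 = -x_1^2 + 7x_1x_2 - 2x_1 - 6x_2 - 15, LT = x_1^2.

S(f_1,f_2): lcm = x_1^2x_2. S = 6x_1 - 7x_2^2 + 5x_2.
  leading term x_1: no divisor's leading term divides it; move 6x_1 to the remainder.
  leading term x_2^2: subtract (7/2)·f_3 from -7x_2^2 + 5x_2 → 45/2x_2 - 63
  leading term x_2: no divisor's leading term divides it; move 45/2x_2 to the remainder.
  leading term 1: no divisor's leading term divides it; move -63 to the remainder.
  remainder 6x_1 + 45/2x_2 - 63 ≠ 0; add h_5 = 6x_1 + 45/2x_2 - 63 to the basis.

S(f_1,f_3): leading monomials are coprime, so the S-polynomial reduces to 0 (Buchberger's first criterion).
S(f_1,f_4): lcm = x_1^2. S = 7x_1x_2 - 2x_1 - 13x_2 - 10.
  leading term x_1x_2: subtract (-7)·f_2 from 7x_1x_2 - 2x_1 - 13x_2 - 10 → -2x_1 - 13x_2 + 32
  leading term x_1: subtract (-1/3)·h_5 from -2x_1 - 13x_2 + 32 → -11/2x_2 + 11
  leading term x_2: no divisor's leading term divides it; move -11/2x_2 to the remainder.
  leading term 1: no divisor's leading term divides it; move 11 to the remainder.
  remainder -11/2x_2 + 11 ≠ 0; add h_6 = -11/2x_2 + 11 to the basis.

S(f_2,f_3): lcm = x_1x_2^2. S = -5/2x_1x_2 + 9x_1 - 6x_2.
  leading term x_1x_2: subtract (5/2)·f_2 from -5/2x_1x_2 + 9x_1 - 6x_2 → 9x_1 - 6x_2 - 15
  leading term x_1: subtract (3/2)·h_5 from 9x_1 - 6x_2 - 15 → -159/4x_2 + 159/2
  leading term x_2: subtract (159/22)·h_6 from -159/4x_2 + 159/2 → 0
  remainder 0.

S(f_2,f_4): lcm = x_1^2x_2. S = 7x_1x_2^2 - 2x_1x_2 - 6x_1 - 6x_2^2 - 15x_2.
  leading term x_1x_2^2: subtract (-7x_2)·f_2 from 7x_1x_2^2 - 2x_1x_2 - 6x_1 - 6x_2^2 - 15x_2 → -2x_1x_2 - 6x_1 - 6x_2^2 + 27x_2
  leading term x_1x_2: subtract (2)·f_2 from -2x_1x_2 - 6x_1 - 6x_2^2 + 27x_2 → -6x_1 - 6x_2^2 + 27x_2 - 12
  leading term x_1: subtract (-1)·h_5 from -6x_1 - 6x_2^2 + 27x_2 - 12 → -6x_2^2 + 99/2x_2 - 75
  leading term x_2^2: subtract (3)·f_3 from -6x_2^2 + 99/2x_2 - 75 → 129/2x_2 - 129
  leading term x_2: subtract (-129/11)·h_6 from 129/2x_2 - 129 → 0
  remainder 0.

S(f_3,f_4): leading monomials are coprime, so the S-polynomial reduces to 0 (Buchberger's first criterion).
S(f_1,h_5): lcm = x_1^2. S = -15/4x_1x_2 + 21/2x_1 - 7x_2 + 5.
  leading term x_1x_2: subtract (15/4)·f_2 from -15/4x_1x_2 + 21/2x_1 - 7x_2 + 5 → 21/2x_1 - 7x_2 - 35/2
  leading term x_1: subtract (7/4)·h_5 from 21/2x_1 - 7x_2 - 35/2 → -371/8x_2 + 371/4
  leading term x_2: subtract (371/44)·h_6 from -371/8x_2 + 371/4 → 0
  remainder 0.

S(f_2,h_5): lcm = x_1x_2. S = -15/4x_2^2 + 21/2x_2 - 6.
  leading term x_2^2: subtract (15/8)·f_3 from -15/4x_2^2 + 21/2x_2 - 6 → 159/8x_2 - 159/4
  leading term x_2: subtract (-159/44)·h_6 from 159/8x_2 - 159/4 → 0
  remainder 0.

S(f_3,h_5): leading monomials are coprime, so the S-polynomial reduces to 0 (Buchberger's first criterion).
S(f_4,h_5): lcm = x_1^2. S = -43/4x_1x_2 + 25/2x_1 + 6x_2 + 15.
  leading term x_1x_2: subtract (43/4)·f_2 from -43/4x_1x_2 + 25/2x_1 + 6x_2 + 15 → 25/2x_1 + 6x_2 - 99/2
  leading term x_1: subtract (25/12)·h_5 from 25/2x_1 + 6x_2 - 99/2 → -327/8x_2 + 327/4
  leading term x_2: subtract (327/44)·h_6 from -327/8x_2 + 327/4 → 0
  remainder 0.

S(f_1,h_6): leading monomials are coprime, so the S-polynomial reduces to 0 (Buchberger's first criterion).
S(f_2,h_6): lcm = x_1x_2. S = 2x_1 - 6.
  leading term x_1: subtract (1/3)·h_5 from 2x_1 - 6 → -15/2x_2 + 15
  leading term x_2: subtract (15/11)·h_6 from -15/2x_2 + 15 → 0
  remainder 0.

S(f_3,h_6): lcm = x_2^2. S = 9/2x_2 - 9.
  leading term x_2: subtract (-9/11)·h_6 from 9/2x_2 - 9 → 0
  remainder 0.

S(f_4,h_6): leading monomials are coprime, so the S-polynomial reduces to 0 (Buchberger's first criterion).
S(h_5,h_6): leading monomials are coprime, so the S-polynomial reduces to 0 (Buchberger's first criterion).
Every S-polynomial of the final basis reduces to 0, so we have a Gröbner basis.
Inter-reduce: drop elements whose leading term is divisible by another's, tail-reduce, and make monic.
Reduced Gröbner basis: {x_1 - 3, x_2 - 2}.

From the last basis element, x_2 - 2 = 0, so x_2 takes values in {2}. Each choice, substituted upward through the basis, yields the corresponding point(s) of the solution set.
  x_2 = 2: the earlier basis element becomes x_1 - 3 = 0, giving x_1 = 3 — point (3, 2).
Each listed point satisfies every original equation (direct substitution).

{(3, 2)}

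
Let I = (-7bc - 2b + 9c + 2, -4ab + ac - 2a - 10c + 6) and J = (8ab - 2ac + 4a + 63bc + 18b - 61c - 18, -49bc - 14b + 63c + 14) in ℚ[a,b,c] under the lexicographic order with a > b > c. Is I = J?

Two ideals are equal iff their reduced Gröbner bases coincide (the reduced basis is unique for a fixed ordering).
Buchberger on the first generating set:
f_1 = -7bc - 2b + 9c + 2, LT = bc.
f_2 = -4ab + ac - 2a - 10c + 6, LT = ab.

S(f_1,f_2): lcm = abc. S = 2/7ab + ¼ac² - 25/14ac - 2/7a - 5/2c² + 3/2c.
  leading term ab: subtract (-1/14)·f_2 from 2/7ab + ¼ac² - 25/14ac - 2/7a - 5/2c² + 3/2c → ¼ac² - 12/7ac - 3/7a - 5/2c² + 11/14c + 3/7
  leading term ac²: no divisor's leading term divides it; move ¼ac² to the remainder.
  leading term ac: no divisor's leading term divides it; move -12/7ac to the remainder.
  leading term a: no divisor's leading term divides it; move -3/7a to the remainder.
  leading term c²: no divisor's leading term divides it; move -5/2c² to the remainder.
  leading term c: no divisor's leading term divides it; move 11/14c to the remainder.
  leading term 1: no divisor's leading term divides it; move 3/7 to the remainder.
  remainder ¼ac² - 12/7ac - 3/7a - 5/2c² + 11/14c + 3/7 ≠ 0; add g_3 = ¼ac² - 12/7ac - 3/7a - 5/2c² + 11/14c + 3/7 to the basis.

The other S-polynomials (S(f_1,g_3), S(f_2,g_3)) all reduce to 0 modulo the current basis, so we have a Gröbner basis.
Inter-reduce: drop elements whose leading term is divisible by another's, tail-reduce, and make monic.
Reduced Gröbner basis: {ab - ¼ac + ½a + 5/2c - 3/2, ac² - 48/7ac - 12/7a - 10c² + 22/7c + 12/7, bc + 2/7b - 9/7c - 2/7}.

Buchberger on the second generating set:
h_1 = 8ab - 2ac + 4a + 63bc + 18b - 61c - 18, LT = ab.
h_2 = -49bc - 14b + 63c + 14, LT = bc.

S(h_1,h_2): lcm = abc. S = -2/7ab - ¼ac² + 25/14ac + 2/7a + 63/8bc² + 9/4bc - 61/8c² - 9/4c.
  leading term ab: subtract (-1/28)·h_1 from -2/7ab - ¼ac² + 25/14ac + 2/7a + 63/8bc² + 9/4bc - 61/8c² - 9/4c → -¼ac² + 12/7ac + 3/7a + 63/8bc² + 9/2bc + 9/14b - 61/8c² - 31/7c - 9/14
  leading term ac²: no divisor's leading term divides it; move -¼ac² to the remainder.
  leading term ac: no divisor's leading term divides it; move 12/7ac to the remainder.
  leading term a: no divisor's leading term divides it; move 3/7a to the remainder.
  leading term bc²: subtract (-9/56c)·h_2 from 63/8bc² + 9/2bc + 9/14b - 61/8c² - 31/7c - 9/14 → 9/4bc + 9/14b + 5/2c² - 61/28c - 9/14
  leading term bc: subtract (-9/196)·h_2 from 9/4bc + 9/14b + 5/2c² - 61/28c - 9/14 → 5/2c² + 5/7c
  leading term c²: no divisor's leading term divides it; move 5/2c² to the remainder.
  leading term c: no divisor's leading term divides it; move 5/7c to the remainder.
  remainder -¼ac² + 12/7ac + 3/7a + 5/2c² + 5/7c ≠ 0; add k_3 = -¼ac² + 12/7ac + 3/7a + 5/2c² + 5/7c to the basis.

The other S-polynomials (S(h_1,k_3), S(h_2,k_3)) all reduce to 0 modulo the current basis, so we have a Gröbner basis.
Inter-reduce: drop elements whose leading term is divisible by another's, tail-reduce, and make monic.
Reduced Gröbner basis: {ab - ¼ac + ½a + 5/2c, ac² - 48/7ac - 12/7a - 10c² - 20/7c, bc + 2/7b - 9/7c - 2/7}.

The bases are distinct; the ideals are different.

No, the ideals differ.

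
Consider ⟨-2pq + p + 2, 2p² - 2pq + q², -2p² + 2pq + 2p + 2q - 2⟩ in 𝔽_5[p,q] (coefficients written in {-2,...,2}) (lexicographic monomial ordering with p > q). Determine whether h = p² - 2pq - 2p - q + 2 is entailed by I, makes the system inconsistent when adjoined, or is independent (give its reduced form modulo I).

Adjoining p² - 2pq - 2p - q + 2 makes the ideal the whole ring: the system is inconsistent.

First compute the reduced Gröbner basis of I by Buchberger's algorithm.
f_1 = -2pq + p + 2, LT = pq.
f_2 = 2p² - 2pq + q², LT = p².
f_3 = -2p² + 2pq + 2p + 2q - 2, LT = p².

S(f_1,f_2): lcm = p²q. S = 2p² + pq² - p + 2q³.
  reduce S modulo (f_1, f_2, f_3):
  remainder -p + 2q³ - q² + q ≠ 0; add k_4 = -p + 2q³ - q² + q to the basis.

S(f_1,f_3): lcm = p²q. S = 2p² + pq² + pq - p + q² - q.
  reduce S modulo (f_1, f_2, f_3, k_4):
  remainder -q³ - 2q² + 2q + 1 ≠ 0; add k_5 = -q³ - 2q² + 2q + 1 to the basis.

S(f_2,f_3): lcm = p². S = p - 2q² + q - 1.
  reduce S modulo (f_1, f_2, f_3, k_4, k_5):
  remainder -2q² + q + 1 ≠ 0; add k_6 = -2q² + q + 1 to the basis.

S(f_1,k_4): lcm = pq. S = 2p + 2q⁴ - q³ + q² - 1.
  reduce S modulo (f_1, f_2, f_3, k_4, k_5, k_6):
  remainder 2q - 2 ≠ 0; add k_7 = 2q - 2 to the basis.

The other S-polynomials (S(f_2,k_4), S(f_3,k_4), S(f_1,k_5), S(f_2,k_5), S(f_3,k_5), S(k_4,k_5), S(f_1,k_6), S(f_2,k_6), S(f_3,k_6), S(k_4,k_6), S(k_5,k_6), S(f_1,k_7), S(f_2,k_7), S(f_3,k_7), S(k_4,k_7), S(k_5,k_7), S(k_6,k_7)) all reduce to 0 modulo the current basis, so we have a Gröbner basis.
Inter-reduce: drop elements whose leading term is divisible by another's, tail-reduce, and make monic.
Reduced Gröbner basis: {p - 2, q - 1}.
Label its elements g_1 = p - 2, g_2 = q - 1.

Reduce h = p² - 2pq - 2p - q + 2 modulo G:
  leading term p²: subtract (p)·g_1 from p² - 2pq - 2p - q + 2 → -2pq - q + 2
  leading term pq: subtract (-2q)·g_1 from -2pq - q + 2 → 2
  leading term 1: no divisor's leading term divides it; move 2 to the remainder.
  normal form = 2.
The normal form is nonzero, so h ∉ I. Since h minus its normal form lies in I, I + (h) = I + (r) where r = 2; decide whether this ideal is the whole ring.
Here r = 2 is a nonzero constant, hence a unit: 1 ∈ I + (h), the Gröbner basis of I + (h) is {1}, and the enlarged system has no common solution — adjoining h is inconsistent.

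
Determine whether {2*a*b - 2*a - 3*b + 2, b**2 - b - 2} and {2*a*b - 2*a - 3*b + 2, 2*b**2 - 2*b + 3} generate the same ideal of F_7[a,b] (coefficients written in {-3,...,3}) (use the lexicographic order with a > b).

Yes, the ideals are equal.

For a fixed monomial order, each ideal has a unique reduced Gröbner basis; comparing bases decides equality.
Buchberger on the first generating set:
f_1 = 2*a*b - 2*a - 3*b + 2, LT = a*b.
f_2 = b**2 - b - 2, LT = b**2.

S(f_1,f_2): lcm = a*b**2. S = 2*a + 2*b**2 + b.
  leading term a: no divisor's leading term divides it; move 2*a to the remainder.
  leading term b**2: subtract (2)·f_2 from 2*b**2 + b → 3*b - 3
  leading term b: no divisor's leading term divides it; move 3*b to the remainder.
  leading term 1: no divisor's leading term divides it; move -3 to the remainder.
  remainder 2*a + 3*b - 3 ≠ 0; add g_3 = 2*a + 3*b - 3 to the basis.

The other S-polynomials (S(f_1,g_3), S(f_2,g_3)) all reduce to 0 modulo the current basis, so we have a Gröbner basis.
Inter-reduce: drop elements whose leading term is divisible by another's, tail-reduce, and make monic.
Reduced Gröbner basis: {a - 2*b + 2, b**2 - b - 2}.

Buchberger on the second generating set:
h_1 = 2*a*b - 2*a - 3*b + 2, LT = a*b.
h_2 = 2*b**2 - 2*b + 3, LT = b**2.

S(h_1,h_2): lcm = a*b**2. S = 2*a + 2*b**2 + b.
  leading term a: no divisor's leading term divides it; move 2*a to the remainder.
  leading term b**2: subtract (1)·h_2 from 2*b**2 + b → 3*b - 3
  leading term b: no divisor's leading term divides it; move 3*b to the remainder.
  leading term 1: no divisor's leading term divides it; move -3 to the remainder.
  remainder 2*a + 3*b - 3 ≠ 0; add k_3 = 2*a + 3*b - 3 to the basis.

The other S-polynomials (S(h_1,k_3), S(h_2,k_3)) all reduce to 0 modulo the current basis, so we have a Gröbner basis.
Inter-reduce: drop elements whose leading term is divisible by another's, tail-reduce, and make monic.
Reduced Gröbner basis: {a - 2*b + 2, b**2 - b - 2}.

Same reduced basis, so the two generating sets span the same ideal.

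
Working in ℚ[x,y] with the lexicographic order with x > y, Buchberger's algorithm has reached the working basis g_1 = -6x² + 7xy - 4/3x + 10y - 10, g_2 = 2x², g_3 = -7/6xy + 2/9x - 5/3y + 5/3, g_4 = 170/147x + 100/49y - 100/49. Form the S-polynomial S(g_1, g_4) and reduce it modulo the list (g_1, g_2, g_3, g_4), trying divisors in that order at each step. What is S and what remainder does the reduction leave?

lcm(LM(g_1), LM(g_4)) = x².
S = (lcm/LT(g_1))·g_1 − (lcm/LT(g_4))·g_4 = -299/102xy + 304/153x - 5/3y + 5/3.
Reduce S modulo (g_1, g_2, g_3, g_4) in that order:
  leading term xy: subtract (299/119)·g_3 from -299/102xy + 304/153x - 5/3y + 5/3 → 10/7x + 300/119y - 300/119
  leading term x: subtract (21/17)·g_4 from 10/7x + 300/119y - 300/119 → 0
The remainder is 0, so this S-polynomial contributes no new basis element.

S(g_1, g_4) = -299/102xy + 304/153x - 5/3y + 5/3; remainder on division = 0.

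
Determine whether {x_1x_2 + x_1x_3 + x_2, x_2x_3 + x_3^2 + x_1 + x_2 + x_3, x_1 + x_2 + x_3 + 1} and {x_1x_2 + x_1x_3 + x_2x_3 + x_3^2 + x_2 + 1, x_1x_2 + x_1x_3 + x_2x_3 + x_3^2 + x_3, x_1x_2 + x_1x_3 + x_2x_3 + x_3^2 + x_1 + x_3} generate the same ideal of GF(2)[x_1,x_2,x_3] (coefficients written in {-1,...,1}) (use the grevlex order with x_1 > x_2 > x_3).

Since reduced Gröbner bases are canonical representatives of ideals under a given ordering, it suffices to compute and compare them.
Buchberger on the first generating set:
f_1 = x_1x_2 + x_1x_3 + x_2, LT = x_1x_2.
f_2 = x_2x_3 + x_3^2 + x_1 + x_2 + x_3, LT = x_2x_3.
f_3 = x_1 + x_2 + x_3 + 1, LT = x_1.

S(f_1,f_2): lcm = x_1x_2x_3. S = x_1^2 + x_1x_2 + x_1x_3 + x_2x_3.
  leading term x_1^2: subtract (x_1)·f_3 from x_1^2 + x_1x_2 + x_1x_3 + x_2x_3 → x_2x_3 + x_1
  leading term x_2x_3: subtract (1)·f_2 from x_2x_3 + x_1 → x_3^2 + x_2 + x_3
  leading term x_3^2: no divisor's leading term divides it; move x_3^2 to the remainder.
  leading term x_2: no divisor's leading term divides it; move x_2 to the remainder.
  leading term x_3: no divisor's leading term divides it; move x_3 to the remainder.
  remainder x_3^2 + x_2 + x_3 ≠ 0; add g_4 = x_3^2 + x_2 + x_3 to the basis.

S(f_1,f_3): lcm = x_1x_2. S = x_2^2 + x_1x_3 + x_2x_3.
  leading term x_2^2: no divisor's leading term divides it; move x_2^2 to the remainder.
  leading term x_1x_3: subtract (x_3)·f_3 from x_1x_3 + x_2x_3 → x_3^2 + x_3
  leading term x_3^2: subtract (1)·g_4 from x_3^2 + x_3 → x_2
  leading term x_2: no divisor's leading term divides it; move x_2 to the remainder.
  remainder x_2^2 + x_2 ≠ 0; add g_5 = x_2^2 + x_2 to the basis.

The other S-polynomials (S(f_2,f_3), S(f_1,g_4), S(f_2,g_4), S(f_3,g_4), S(f_1,g_5), S(f_2,g_5), S(f_3,g_5), S(g_4,g_5)) all reduce to 0 modulo the current basis, so we have a Gröbner basis.
Inter-reduce: drop elements whose leading term is divisible by another's, tail-reduce, and make monic.
Reduced Gröbner basis: {x_2^2 + x_2, x_2x_3 + x_2 + x_3 + 1, x_3^2 + x_2 + x_3, x_1 + x_2 + x_3 + 1}.

Buchberger on the second generating set:
h_1 = x_1x_2 + x_1x_3 + x_2x_3 + x_3^2 + x_2 + 1, LT = x_1x_2.
h_2 = x_1x_2 + x_1x_3 + x_2x_3 + x_3^2 + x_3, LT = x_1x_2.
h_3 = x_1x_2 + x_1x_3 + x_2x_3 + x_3^2 + x_1 + x_3, LT = x_1x_2.

S(h_1,h_2): lcm = x_1x_2. S = x_2 + x_3 + 1.
  leading term x_2: no divisor's leading term divides it; move x_2 to the remainder.
  leading term x_3: no divisor's leading term divides it; move x_3 to the remainder.
  leading term 1: no divisor's leading term divides it; move 1 to the remainder.
  remainder x_2 + x_3 + 1 ≠ 0; add k_4 = x_2 + x_3 + 1 to the basis.

S(h_1,h_3): lcm = x_1x_2. S = x_1 + x_2 + x_3 + 1.
  leading term x_1: no divisor's leading term divides it; move x_1 to the remainder.
  leading term x_2: subtract (1)·k_4 from x_2 + x_3 + 1 → 0
  remainder x_1 ≠ 0; add k_5 = x_1 to the basis.

The other S-polynomials (S(h_2,h_3), S(h_1,k_4), S(h_2,k_4), S(h_3,k_4), S(h_1,k_5), S(h_2,k_5), S(h_3,k_5), S(k_4,k_5)) all reduce to 0 modulo the current basis, so we have a Gröbner basis.
Inter-reduce: drop elements whose leading term is divisible by another's, tail-reduce, and make monic.
Reduced Gröbner basis: {x_1, x_2 + x_3 + 1}.

Since the reduced bases disagree, the two ideals are not the same.
The choice of monomial ordering does not affect the verdict — as long as both bases are computed under the same ordering, their equality decides ideal equality.

No, the ideals differ.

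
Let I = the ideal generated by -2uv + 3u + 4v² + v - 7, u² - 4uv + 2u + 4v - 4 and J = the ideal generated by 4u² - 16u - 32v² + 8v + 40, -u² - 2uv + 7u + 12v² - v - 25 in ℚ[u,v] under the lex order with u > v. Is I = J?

Equality of ideals is decidable: compute both reduced Gröbner bases (unique for the ordering) and check whether they agree.
Buchberger on the first generating set:
f_1 = -2uv + 3u + 4v² + v - 7, LT = uv.
f_2 = u² - 4uv + 2u + 4v - 4, LT = u².

S(f_1,f_2): lcm = u²v. S = -3/2u² + 2uv² - 5/2uv + 7/2u - 4v² + 4v.
  reduce S modulo (f_1, f_2):
  remainder -7/4u + 4v³ - 14v² + ¼v + 53/4 ≠ 0; add g_3 = -7/4u + 4v³ - 14v² + ¼v + 53/4 to the basis.

S(f_1,g_3): lcm = uv. S = -3/2u + 16/7v⁴ - 8v³ - 13/7v² + 99/14v + 7/2.
  reduce S modulo (f_1, f_2, g_3):
  remainder 16/7v⁴ - 80/7v³ + 71/7v² + 48/7v - 55/7 ≠ 0; add g_4 = 16/7v⁴ - 80/7v³ + 71/7v² + 48/7v - 55/7 to the basis.

The other S-polynomials (S(f_2,g_3), S(f_1,g_4), S(f_2,g_4), S(g_3,g_4)) all reduce to 0 modulo the current basis, so we have a Gröbner basis.
Inter-reduce: drop elements whose leading term is divisible by another's, tail-reduce, and make monic.
Reduced Gröbner basis: {u - 16/7v³ + 8v² - 1/7v - 53/7, v⁴ - 5v³ + 71/16v² + 3v - 55/16}.

Buchberger on the second generating set:
h_1 = 4u² - 16u - 32v² + 8v + 40, LT = u².
h_2 = -u² - 2uv + 7u + 12v² - v - 25, LT = u².

S(h_1,h_2): lcm = u². S = -2uv + 3u + 4v² + v - 15.
  reduce S modulo (h_1, h_2):
  remainder -2uv + 3u + 4v² + v - 15 ≠ 0; add k_3 = -2uv + 3u + 4v² + v - 15 to the basis.

S(h_1,k_3): lcm = u²v. S = 3/2u² + 2uv² - 7/2uv - 15/2u - 8v³ + 2v² + 10v.
  reduce S modulo (h_1, h_2, k_3):
  remainder -9/4u - 4v³ + 14v² - 33/4v - 45/4 ≠ 0; add k_4 = -9/4u - 4v³ + 14v² - 33/4v - 45/4 to the basis.

S(h_1,k_4): lcm = u². S = -16/9uv³ + 56/9uv² - 11/3uv - 9u - 8v² + 2v + 10.
  reduce S modulo (h_1, h_2, k_3, k_4):
  remainder -32/9v⁴ + 160/9v³ - 30v² + 30 ≠ 0; add k_5 = -32/9v⁴ + 160/9v³ - 30v² + 30 to the basis.

The other S-polynomials (S(h_2,k_3), S(h_2,k_4), S(k_3,k_4), S(h_1,k_5), S(h_2,k_5), S(k_3,k_5), S(k_4,k_5)) all reduce to 0 modulo the current basis, so we have a Gröbner basis.
Inter-reduce: drop elements whose leading term is divisible by another's, tail-reduce, and make monic.
Reduced Gröbner basis: {u + 16/9v³ - 56/9v² + 11/3v + 5, v⁴ - 5v³ + 135/16v² - 135/16}.

Since the reduced bases disagree, the two ideals are not the same.

No, the ideals differ.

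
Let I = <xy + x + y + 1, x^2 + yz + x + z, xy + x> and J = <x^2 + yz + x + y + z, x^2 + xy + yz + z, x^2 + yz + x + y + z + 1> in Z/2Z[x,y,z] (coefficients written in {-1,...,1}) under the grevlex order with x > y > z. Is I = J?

Equality of ideals is decidable: compute both reduced Gröbner bases (unique for the ordering) and check whether they agree.
Buchberger on the first generating set:
f_1 = xy + x + y + 1, LT = xy.
f_2 = x^2 + yz + x + z, LT = x^2.
f_3 = xy + x, LT = xy.

S(f_1,f_2): lcm = x^2y. S = y^2z + x^2 + yz + x.
  leading term y^2z: no divisor's leading term divides it; move y^2z to the remainder.
  leading term x^2: subtract (1)·f_2 from x^2 + yz + x → z
  leading term z: no divisor's leading term divides it; move z to the remainder.
  remainder y^2z + z ≠ 0; add g_4 = y^2z + z to the basis.

S(f_1,f_3): lcm = xy. S = y + 1.
  leading term y: no divisor's leading term divides it; move y to the remainder.
  leading term 1: no divisor's leading term divides it; move 1 to the remainder.
  remainder y + 1 ≠ 0; add g_5 = y + 1 to the basis.

S(f_2,f_3): lcm = x^2y. S = y^2z + x^2 + xy + yz.
  leading term y^2z: subtract (1)·g_4 from y^2z + x^2 + xy + yz → x^2 + xy + yz + z
  leading term x^2: subtract (1)·f_2 from x^2 + xy + yz + z → xy + x
  leading term xy: subtract (1)·f_1 from xy + x → y + 1
  leading term y: subtract (1)·g_5 from y + 1 → 0
  remainder 0.

S(f_1,g_4): lcm = xy^2z. S = xyz + y^2z + xz + yz.
  leading term xyz: subtract (z)·f_1 from xyz + y^2z + xz + yz → y^2z + z
  leading term y^2z: subtract (1)·g_4 from y^2z + z → 0
  remainder 0.

S(f_2,g_4): leading monomials are coprime, so the S-polynomial reduces to 0 (Buchberger's first criterion).
S(f_3,g_4): lcm = xy^2z. S = xyz + xz.
  leading term xyz: subtract (z)·f_1 from xyz + xz → yz + z
  leading term yz: subtract (z)·g_5 from yz + z → 0
  remainder 0.

S(f_1,g_5): lcm = xy. S = y + 1.
  leading term y: subtract (1)·g_5 from y + 1 → 0
  remainder 0.

S(f_2,g_5): leading monomials are coprime, so the S-polynomial reduces to 0 (Buchberger's first criterion).
S(f_3,g_5): lcm = xy. S = 0.
  remainder 0.

S(g_4,g_5): lcm = y^2z. S = yz + z.
  leading term yz: subtract (z)·g_5 from yz + z → 0
  remainder 0.

Every S-polynomial of the final basis reduces to 0, so we have a Gröbner basis.
Inter-reduce: drop elements whose leading term is divisible by another's, tail-reduce, and make monic.
Reduced Gröbner basis: {x^2 + x, y + 1}.

Buchberger on the second generating set:
h_1 = x^2 + yz + x + y + z, LT = x^2.
h_2 = x^2 + xy + yz + z, LT = x^2.
h_3 = x^2 + yz + x + y + z + 1, LT = x^2.

S(h_1,h_2): lcm = x^2. S = xy + x + y.
  leading term xy: no divisor's leading term divides it; move xy to the remainder.
  leading term x: no divisor's leading term divides it; move x to the remainder.
  leading term y: no divisor's leading term divides it; move y to the remainder.
  remainder xy + x + y ≠ 0; add k_4 = xy + x + y to the basis.

S(h_1,h_3): lcm = x^2. S = 1.
  leading term 1: no divisor's leading term divides it; move 1 to the remainder.
  remainder 1 ≠ 0; add k_5 = 1 to the basis.

S(h_2,h_3): lcm = x^2. S = xy + x + y + 1.
  leading term xy: subtract (1)·k_4 from xy + x + y + 1 → 1
  leading term 1: subtract (1)·k_5 from 1 → 0
  remainder 0.

S(h_1,k_4): lcm = x^2y. S = y^2z + x^2 + y^2 + yz.
  leading term y^2z: subtract (y^2z)·k_5 from y^2z + x^2 + y^2 + yz → x^2 + y^2 + yz
  leading term x^2: subtract (1)·h_1 from x^2 + y^2 + yz → y^2 + x + y + z
  leading term y^2: subtract (y^2)·k_5 from y^2 + x + y + z → x + y + z
  leading term x: subtract (x)·k_5 from x + y + z → y + z
  leading term y: subtract (y)·k_5 from y + z → z
  leading term z: subtract (z)·k_5 from z → 0
  remainder 0.

S(h_2,k_4): lcm = x^2y. S = xy^2 + y^2z + x^2 + xy + yz.
  leading term xy^2: subtract (y)·k_4 from xy^2 + y^2z + x^2 + xy + yz → y^2z + x^2 + y^2 + yz
  leading term y^2z: subtract (y^2z)·k_5 from y^2z + x^2 + y^2 + yz → x^2 + y^2 + yz
  leading term x^2: subtract (1)·h_1 from x^2 + y^2 + yz → y^2 + x + y + z
  leading term y^2: subtract (y^2)·k_5 from y^2 + x + y + z → x + y + z
  leading term x: subtract (x)·k_5 from x + y + z → y + z
  leading term y: subtract (y)·k_5 from y + z → z
  leading term z: subtract (z)·k_5 from z → 0
  remainder 0.

S(h_3,k_4): lcm = x^2y. S = y^2z + x^2 + y^2 + yz + y.
  leading term y^2z: subtract (y^2z)·k_5 from y^2z + x^2 + y^2 + yz + y → x^2 + y^2 + yz + y
  leading term x^2: subtract (1)·h_1 from x^2 + y^2 + yz + y → y^2 + x + z
  leading term y^2: subtract (y^2)·k_5 from y^2 + x + z → x + z
  leading term x: subtract (x)·k_5 from x + z → z
  leading term z: subtract (z)·k_5 from z → 0
  remainder 0.

S(h_1,k_5): leading monomials are coprime, so the S-polynomial reduces to 0 (Buchberger's first criterion).
S(h_2,k_5): leading monomials are coprime, so the S-polynomial reduces to 0 (Buchberger's first criterion).
S(h_3,k_5): leading monomials are coprime, so the S-polynomial reduces to 0 (Buchberger's first criterion).
S(k_4,k_5): leading monomials are coprime, so the S-polynomial reduces to 0 (Buchberger's first criterion).
Every S-polynomial of the final basis reduces to 0, so we have a Gröbner basis.
Inter-reduce: drop elements whose leading term is divisible by another's, tail-reduce, and make monic.
Reduced Gröbner basis: {1}.

The bases are distinct; the ideals are different.

No, the ideals differ.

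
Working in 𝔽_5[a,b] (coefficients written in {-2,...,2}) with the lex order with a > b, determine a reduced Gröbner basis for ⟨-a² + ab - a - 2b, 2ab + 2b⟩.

G = {a² + a - 2b, ab + b, b²}

Buchberger's algorithm terminates because the ascending chain of leading-term ideals stabilizes.

f_1 = -a² + ab - a - 2b, LT = a².
f_2 = 2ab + 2b, LT = ab.

S(f_1,f_2): lcm = a²b. S = -ab² + 2b².
  leading term ab²: subtract (2b)·f_2 from -ab² + 2b² → -2b²
  leading term b²: no divisor's leading term divides it; move -2b² to the remainder.
  remainder -2b² ≠ 0; add g_3 = -2b² to the basis.

S(f_1,g_3): leading monomials are coprime, so the S-polynomial reduces to 0 (Buchberger's first criterion).
S(f_2,g_3): lcm = ab². S = b².
  leading term b²: subtract (2)·g_3 from b² → 0
  remainder 0.

Every S-polynomial of the final basis reduces to 0, so we have a Gröbner basis.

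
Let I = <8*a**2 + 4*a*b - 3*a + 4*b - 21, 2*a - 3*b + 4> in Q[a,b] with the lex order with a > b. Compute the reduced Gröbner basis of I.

This is the nonlinear analogue of row-reducing a linear system.

f_1 = 8*a**2 + 4*a*b - 3*a + 4*b - 21, LT = a**2.
f_2 = 2*a - 3*b + 4, LT = a.

S(f_1,f_2): lcm = a**2. S = 2*a*b - 19/8*a + 1/2*b - 21/8.
  leading term a*b: subtract (b)·f_2 from 2*a*b - 19/8*a + 1/2*b - 21/8 → -19/8*a + 3*b**2 - 7/2*b - 21/8
  leading term a: subtract (-19/16)·f_2 from -19/8*a + 3*b**2 - 7/2*b - 21/8 → 3*b**2 - 113/16*b + 17/8
  leading term b**2: no divisor's leading term divides it; move 3*b**2 to the remainder.
  leading term b: no divisor's leading term divides it; move -113/16*b to the remainder.
  leading term 1: no divisor's leading term divides it; move 17/8 to the remainder.
  remainder 3*b**2 - 113/16*b + 17/8 ≠ 0; add g_3 = 3*b**2 - 113/16*b + 17/8 to the basis.

S(f_1,g_3): leading monomials are coprime, so the S-polynomial reduces to 0 (Buchberger's first criterion).
S(f_2,g_3): leading monomials are coprime, so the S-polynomial reduces to 0 (Buchberger's first criterion).
Every S-polynomial of the final basis reduces to 0, so we have a Gröbner basis.
Inter-reduce: drop elements whose leading term is divisible by another's, tail-reduce, and make monic.

G = {a - 3/2*b + 2, b**2 - 113/48*b + 17/24}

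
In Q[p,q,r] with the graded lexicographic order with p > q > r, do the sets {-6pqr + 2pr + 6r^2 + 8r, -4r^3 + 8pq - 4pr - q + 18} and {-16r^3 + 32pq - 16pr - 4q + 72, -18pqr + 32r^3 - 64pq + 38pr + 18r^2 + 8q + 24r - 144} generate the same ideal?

Two ideals are equal iff their reduced Gröbner bases coincide (the reduced basis is unique for a fixed ordering).
Buchberger on the first generating set:
f_1 = -6pqr + 2pr + 6r^2 + 8r, LT = pqr.
f_2 = -4r^3 + 8pq - 4pr - q + 18, LT = r^3.

S(f_1,f_2): lcm = pqr^3. S = 2p^2q^2 - p^2qr - 1/3pr^3 - r^4 - 1/4pq^2 - 4/3r^3 + 9/2pq.
  reduce S modulo (f_1, f_2):
  remainder 2p^2q^2 - 2/3p^2q - 1/4pq^2 + 23/12pq - 2/3pr + 1/4qr - 2r^2 - 3/2p + 1/3q - 43/6r - 6 ≠ 0; add g_3 = 2p^2q^2 - 2/3p^2q - 1/4pq^2 + 23/12pq - 2/3pr + 1/4qr - 2r^2 - 3/2p + 1/3q - 43/6r - 6 to the basis.

The other S-polynomials (S(f_1,g_3), S(f_2,g_3)) all reduce to 0 modulo the current basis, so we have a Gröbner basis.
Inter-reduce: drop elements whose leading term is divisible by another's, tail-reduce, and make monic.
Reduced Gröbner basis: {p^2q^2 - 1/3p^2q - 1/8pq^2 + 23/24pq - 1/3pr + 1/8qr - r^2 - 3/4p + 1/6q - 43/12r - 3, pqr - 1/3pr - r^2 - 4/3r, r^3 - 2pq + pr + 1/4q - 9/2}.

Buchberger on the second generating set:
h_1 = -16r^3 + 32pq - 16pr - 4q + 72, LT = r^3.
h_2 = -18pqr + 32r^3 - 64pq + 38pr + 18r^2 + 8q + 24r - 144, LT = pqr.

S(h_1,h_2): lcm = pqr^3. S = 16/9r^5 - 2p^2q^2 + p^2qr - 32/9pqr^2 + 19/9pr^3 + r^4 + 1/4pq^2 + 4/9qr^2 + 4/3r^3 - 9/2pq - 8r^2.
  reduce S modulo (h_1, h_2):
  remainder -2p^2q^2 + 2/3p^2q + 1/4pq^2 - 23/12pq + 2/3pr - 1/4qr + 2r^2 + 3/2p - 1/3q + 43/6r + 6 ≠ 0; add k_3 = -2p^2q^2 + 2/3p^2q + 1/4pq^2 - 23/12pq + 2/3pr - 1/4qr + 2r^2 + 3/2p - 1/3q + 43/6r + 6 to the basis.

The other S-polynomials (S(h_1,k_3), S(h_2,k_3)) all reduce to 0 modulo the current basis, so we have a Gröbner basis.
Inter-reduce: drop elements whose leading term is divisible by another's, tail-reduce, and make monic.
Reduced Gröbner basis: {p^2q^2 - 1/3p^2q - 1/8pq^2 + 23/24pq - 1/3pr + 1/8qr - r^2 - 3/4p + 1/6q - 43/12r - 3, pqr - 1/3pr - r^2 - 4/3r, r^3 - 2pq + pr + 1/4q - 9/2}.

These coincide, so the ideals are equal.
The same test decides containment: I ⊆ J iff every generator of I reduces to 0 modulo a Gröbner basis of J.

Yes, the ideals are equal.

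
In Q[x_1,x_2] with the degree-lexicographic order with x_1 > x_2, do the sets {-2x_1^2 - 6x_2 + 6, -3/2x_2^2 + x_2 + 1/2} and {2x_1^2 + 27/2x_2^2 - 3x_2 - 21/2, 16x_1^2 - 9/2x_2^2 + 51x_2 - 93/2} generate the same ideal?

Since reduced Gröbner bases are canonical representatives of ideals under a given ordering, it suffices to compute and compare them.
Buchberger on the first generating set:
f_1 = -2x_1^2 - 6x_2 + 6, LT = x_1^2.
f_2 = -3/2x_2^2 + x_2 + 1/2, LT = x_2^2.

The S-polynomials (S(f_1,f_2)) all reduce to 0 modulo the current basis, so we have a Gröbner basis.
Inter-reduce: drop elements whose leading term is divisible by another's, tail-reduce, and make monic.
Reduced Gröbner basis: {x_1^2 + 3x_2 - 3, x_2^2 - 2/3x_2 - 1/3}.

Buchberger on the second generating set:
h_1 = 2x_1^2 + 27/2x_2^2 - 3x_2 - 21/2, LT = x_1^2.
h_2 = 16x_1^2 - 9/2x_2^2 + 51x_2 - 93/2, LT = x_1^2.

S(h_1,h_2): lcm = x_1^2. S = 225/32x_2^2 - 75/16x_2 - 75/32.
  leading term x_2^2: no divisor's leading term divides it; move 225/32x_2^2 to the remainder.
  leading term x_2: no divisor's leading term divides it; move -75/16x_2 to the remainder.
  leading term 1: no divisor's leading term divides it; move -75/32 to the remainder.
  remainder 225/32x_2^2 - 75/16x_2 - 75/32 ≠ 0; add k_3 = 225/32x_2^2 - 75/16x_2 - 75/32 to the basis.

The other S-polynomials (S(h_1,k_3), S(h_2,k_3)) all reduce to 0 modulo the current basis, so we have a Gröbner basis.
Inter-reduce: drop elements whose leading term is divisible by another's, tail-reduce, and make monic.
Reduced Gröbner basis: {x_1^2 + 3x_2 - 3, x_2^2 - 2/3x_2 - 1/3}.

Same reduced basis, so the two generating sets span the same ideal.

Yes, the ideals are equal.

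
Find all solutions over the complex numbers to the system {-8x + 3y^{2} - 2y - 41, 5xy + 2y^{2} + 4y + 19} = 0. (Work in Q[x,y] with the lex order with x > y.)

Compute a lex Gröbner basis by Buchberger's algorithm.
f_1 = -8x + 3y^{2} - 2y - 41, LT = x.
f_2 = 5xy + 2y^{2} + 4y + 19, LT = xy.

S(f_1,f_2): lcm = xy. S = -\tfrac{3}{8}y^{3} - \tfrac{3}{20}y^{2} + \tfrac{173}{40}y - \tfrac{19}{5}.
  reduce S modulo (f_1, f_2):
  remainder -\tfrac{3}{8}y^{3} - \tfrac{3}{20}y^{2} + \tfrac{173}{40}y - \tfrac{19}{5} ≠ 0; add h_3 = -\tfrac{3}{8}y^{3} - \tfrac{3}{20}y^{2} + \tfrac{173}{40}y - \tfrac{19}{5} to the basis.

The other S-polynomials (S(f_1,h_3), S(f_2,h_3)) all reduce to 0 modulo the current basis, so we have a Gröbner basis.
Inter-reduce: drop elements whose leading term is divisible by another's, tail-reduce, and make monic.
Reduced Gröbner basis: {x - \tfrac{3}{8}y^{2} + \tfrac{1}{4}y + \tfrac{41}{8}, y^{3} + \tfrac{2}{5}y^{2} - \tfrac{173}{15}y + \tfrac{152}{15}}.

Since the basis is lex-ordered, y^{3} + \tfrac{2}{5}y^{2} - \tfrac{173}{15}y + \tfrac{152}{15} is univariate in y. Its roots are {1, -7/10 + sqrt(9561)/30, -sqrt(9561)/30 - 7/10}. Back-substituting each root into the other basis elements fixes the other coordinates.
  y = 1: the earlier basis element becomes x + 5 = 0, giving x = -5 — point (-5, 1).
  y = -7/10 + sqrt(9561)/30: the earlier basis element becomes x + 313/400 + 31*sqrt(9561)/1200 = 0, giving x = -31*sqrt(9561)/1200 - 313/400 — point (-31*sqrt(9561)/1200 - 313/400, -7/10 + sqrt(9561)/30).
  y = -sqrt(9561)/30 - 7/10: the earlier basis element becomes x - 31*sqrt(9561)/1200 + 313/400 = 0, giving x = -313/400 + 31*sqrt(9561)/1200 — point (-313/400 + 31*sqrt(9561)/1200, -sqrt(9561)/30 - 7/10).

{(-5, 1), (-31*sqrt(9561)/1200 - 313/400, -7/10 + sqrt(9561)/30), (-313/400 + 31*sqrt(9561)/1200, -sqrt(9561)/30 - 7/10)}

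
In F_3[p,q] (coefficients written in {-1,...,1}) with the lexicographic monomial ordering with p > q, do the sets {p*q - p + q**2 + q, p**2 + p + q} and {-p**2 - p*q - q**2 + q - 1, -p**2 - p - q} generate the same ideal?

No, the ideals differ.

Since reduced Gröbner bases are canonical representatives of ideals under a given ordering, it suffices to compute and compare them.
Buchberger on the first generating set:
f_1 = p*q - p + q**2 + q, LT = p*q.
f_2 = p**2 + p + q, LT = p**2.

S(f_1,f_2): lcm = p**2*q. S = -p**2 + p*q**2 - q**2.
  leading term p**2: subtract (-1)·f_2 from -p**2 + p*q**2 - q**2 → p*q**2 + p - q**2 + q
  leading term p*q**2: subtract (q)·f_1 from p*q**2 + p - q**2 + q → p*q + p - q**3 + q**2 + q
  leading term p*q: subtract (1)·f_1 from p*q + p - q**3 + q**2 + q → -p - q**3
  leading term p: no divisor's leading term divides it; move -p to the remainder.
  leading term q**3: no divisor's leading term divides it; move -q**3 to the remainder.
  remainder -p - q**3 ≠ 0; add g_3 = -p - q**3 to the basis.

S(f_1,g_3): lcm = p*q. S = -p - q**4 + q**2 + q.
  leading term p: subtract (1)·g_3 from -p - q**4 + q**2 + q → -q**4 + q**3 + q**2 + q
  leading term q**4: no divisor's leading term divides it; move -q**4 to the remainder.
  leading term q**3: no divisor's leading term divides it; move q**3 to the remainder.
  leading term q**2: no divisor's leading term divides it; move q**2 to the remainder.
  leading term q: no divisor's leading term divides it; move q to the remainder.
  remainder -q**4 + q**3 + q**2 + q ≠ 0; add g_4 = -q**4 + q**3 + q**2 + q to the basis.

The other S-polynomials (S(f_2,g_3), S(f_1,g_4), S(f_2,g_4), S(g_3,g_4)) all reduce to 0 modulo the current basis, so we have a Gröbner basis.
Inter-reduce: drop elements whose leading term is divisible by another's, tail-reduce, and make monic.
Reduced Gröbner basis: {p + q**3, q**4 - q**3 - q**2 - q}.

Buchberger on the second generating set:
h_1 = -p**2 - p*q - q**2 + q - 1, LT = p**2.
h_2 = -p**2 - p - q, LT = p**2.

S(h_1,h_2): lcm = p**2. S = p*q - p + q**2 + q + 1.
  leading term p*q: no divisor's leading term divides it; move p*q to the remainder.
  leading term p: no divisor's leading term divides it; move -p to the remainder.
  leading term q**2: no divisor's leading term divides it; move q**2 to the remainder.
  leading term q: no divisor's leading term divides it; move q to the remainder.
  leading term 1: no divisor's leading term divides it; move 1 to the remainder.
  remainder p*q - p + q**2 + q + 1 ≠ 0; add k_3 = p*q - p + q**2 + q + 1 to the basis.

S(h_1,k_3): lcm = p**2*q. S = p**2 - p*q - p + q**3 - q**2 + q.
  leading term p**2: subtract (-1)·h_1 from p**2 - p*q - p + q**3 - q**2 + q → p*q - p + q**3 + q**2 - q - 1
  leading term p*q: subtract (1)·k_3 from p*q - p + q**3 + q**2 - q - 1 → q**3 + q + 1
  leading term q**3: no divisor's leading term divides it; move q**3 to the remainder.
  leading term q: no divisor's leading term divides it; move q to the remainder.
  leading term 1: no divisor's leading term divides it; move 1 to the remainder.
  remainder q**3 + q + 1 ≠ 0; add k_4 = q**3 + q + 1 to the basis.

The other S-polynomials (S(h_2,k_3), S(h_1,k_4), S(h_2,k_4), S(k_3,k_4)) all reduce to 0 modulo the current basis, so we have a Gröbner basis.
Inter-reduce: drop elements whose leading term is divisible by another's, tail-reduce, and make monic.
Reduced Gröbner basis: {p**2 + p + q, p*q - p + q**2 + q + 1, q**3 + q + 1}.

The bases are distinct; the ideals are different.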